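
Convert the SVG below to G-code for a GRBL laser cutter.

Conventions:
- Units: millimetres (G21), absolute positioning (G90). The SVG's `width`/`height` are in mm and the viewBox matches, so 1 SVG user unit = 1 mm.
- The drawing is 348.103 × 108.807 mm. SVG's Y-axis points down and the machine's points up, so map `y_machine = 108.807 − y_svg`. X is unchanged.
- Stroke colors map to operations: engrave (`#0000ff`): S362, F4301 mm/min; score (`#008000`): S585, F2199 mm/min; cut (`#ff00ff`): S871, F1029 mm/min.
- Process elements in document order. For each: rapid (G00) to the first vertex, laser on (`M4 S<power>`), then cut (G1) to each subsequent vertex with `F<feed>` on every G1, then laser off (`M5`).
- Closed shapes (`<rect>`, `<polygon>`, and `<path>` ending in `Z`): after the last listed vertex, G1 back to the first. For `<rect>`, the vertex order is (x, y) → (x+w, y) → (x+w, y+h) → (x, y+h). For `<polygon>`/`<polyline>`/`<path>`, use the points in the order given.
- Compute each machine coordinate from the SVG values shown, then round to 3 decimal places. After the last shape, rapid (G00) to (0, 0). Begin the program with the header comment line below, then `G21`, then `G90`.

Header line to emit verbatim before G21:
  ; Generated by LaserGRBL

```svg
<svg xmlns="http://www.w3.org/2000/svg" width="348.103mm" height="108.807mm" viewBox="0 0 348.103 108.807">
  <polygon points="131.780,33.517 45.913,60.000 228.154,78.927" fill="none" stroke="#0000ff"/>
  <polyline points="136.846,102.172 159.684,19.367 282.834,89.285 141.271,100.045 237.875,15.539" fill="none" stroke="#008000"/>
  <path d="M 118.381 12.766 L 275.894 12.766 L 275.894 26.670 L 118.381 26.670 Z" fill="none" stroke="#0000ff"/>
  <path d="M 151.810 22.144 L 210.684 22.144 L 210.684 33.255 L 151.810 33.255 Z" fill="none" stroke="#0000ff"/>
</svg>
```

viewBox `0 0 348.103 108.807` with mm width/height → 1 unit = 1 mm. Flip: y_m = 108.807 − y_svg.

**Shape 1** — `<polygon>` closed polygon, stroke `#0000ff` → engrave (S362, F4301). Machine vertices: (131.780,75.290) → (45.913,48.807) → (228.154,29.880) → (131.780,75.290). Closed: final G1 returns to the first vertex.

**Shape 2** — `<polyline>` open polyline, stroke `#008000` → score (S585, F2199). Machine vertices: (136.846,6.635) → (159.684,89.440) → (282.834,19.522) → (141.271,8.762) → (237.875,93.268). Open path.

**Shape 3** — `<path>` rectangle, stroke `#0000ff` → engrave (S362, F4301). Machine vertices: (118.381,96.041) → (275.894,96.041) → (275.894,82.137) → (118.381,82.137) → (118.381,96.041). Closed: final G1 returns to the first vertex.

**Shape 4** — `<path>` rectangle, stroke `#0000ff` → engrave (S362, F4301). Machine vertices: (151.810,86.663) → (210.684,86.663) → (210.684,75.552) → (151.810,75.552) → (151.810,86.663). Closed: final G1 returns to the first vertex.

; Generated by LaserGRBL
G21
G90
G00 X131.780 Y75.290
M4 S362
G1 X45.913 Y48.807 F4301
G1 X228.154 Y29.880 F4301
G1 X131.780 Y75.290 F4301
M5
G00 X136.846 Y6.635
M4 S585
G1 X159.684 Y89.440 F2199
G1 X282.834 Y19.522 F2199
G1 X141.271 Y8.762 F2199
G1 X237.875 Y93.268 F2199
M5
G00 X118.381 Y96.041
M4 S362
G1 X275.894 Y96.041 F4301
G1 X275.894 Y82.137 F4301
G1 X118.381 Y82.137 F4301
G1 X118.381 Y96.041 F4301
M5
G00 X151.810 Y86.663
M4 S362
G1 X210.684 Y86.663 F4301
G1 X210.684 Y75.552 F4301
G1 X151.810 Y75.552 F4301
G1 X151.810 Y86.663 F4301
M5
G00 X0.000 Y0.000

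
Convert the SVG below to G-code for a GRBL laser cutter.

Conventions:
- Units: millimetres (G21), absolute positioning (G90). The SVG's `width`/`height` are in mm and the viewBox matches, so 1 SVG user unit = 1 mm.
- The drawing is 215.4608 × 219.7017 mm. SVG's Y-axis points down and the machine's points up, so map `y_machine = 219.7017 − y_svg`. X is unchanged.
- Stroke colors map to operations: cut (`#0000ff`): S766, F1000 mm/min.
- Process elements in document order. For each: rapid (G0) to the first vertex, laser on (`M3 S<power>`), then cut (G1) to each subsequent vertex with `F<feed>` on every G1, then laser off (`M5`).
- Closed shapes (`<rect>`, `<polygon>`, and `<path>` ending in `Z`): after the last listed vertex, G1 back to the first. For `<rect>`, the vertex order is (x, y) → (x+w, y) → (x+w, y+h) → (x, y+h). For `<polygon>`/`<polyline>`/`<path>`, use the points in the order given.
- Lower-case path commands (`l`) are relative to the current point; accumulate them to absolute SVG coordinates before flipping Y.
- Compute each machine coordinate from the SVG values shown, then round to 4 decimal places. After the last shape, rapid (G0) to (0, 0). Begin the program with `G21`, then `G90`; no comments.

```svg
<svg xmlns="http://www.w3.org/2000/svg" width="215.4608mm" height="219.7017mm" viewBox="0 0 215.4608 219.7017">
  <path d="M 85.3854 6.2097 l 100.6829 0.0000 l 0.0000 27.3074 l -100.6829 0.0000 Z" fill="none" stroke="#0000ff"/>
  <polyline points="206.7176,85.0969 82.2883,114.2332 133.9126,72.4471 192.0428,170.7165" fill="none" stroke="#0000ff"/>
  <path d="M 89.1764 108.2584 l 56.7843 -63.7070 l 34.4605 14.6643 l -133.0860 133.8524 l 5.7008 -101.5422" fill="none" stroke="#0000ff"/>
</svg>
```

viewBox `0 0 215.4608 219.7017` with mm width/height → 1 unit = 1 mm. Flip: y_m = 219.7017 − y_svg.

**Shape 1** — `<path>` rectangle, stroke `#0000ff` → cut (S766, F1000). Machine vertices: (85.3854,213.4920) → (186.0683,213.4920) → (186.0683,186.1846) → (85.3854,186.1846) → (85.3854,213.4920). Closed: final G1 returns to the first vertex.

**Shape 2** — `<polyline>` open polyline, stroke `#0000ff` → cut (S766, F1000). Machine vertices: (206.7176,134.6048) → (82.2883,105.4685) → (133.9126,147.2546) → (192.0428,48.9852). Open path.

**Shape 3** — `<path>` open polyline, stroke `#0000ff` → cut (S766, F1000). Machine vertices: (89.1764,111.4433) → (145.9607,175.1503) → (180.4212,160.4860) → (47.3352,26.6336) → (53.0360,128.1758). Open path.

G21
G90
G0 X85.3854 Y213.4920
M3 S766
G1 X186.0683 Y213.4920 F1000
G1 X186.0683 Y186.1846 F1000
G1 X85.3854 Y186.1846 F1000
G1 X85.3854 Y213.4920 F1000
M5
G0 X206.7176 Y134.6048
M3 S766
G1 X82.2883 Y105.4685 F1000
G1 X133.9126 Y147.2546 F1000
G1 X192.0428 Y48.9852 F1000
M5
G0 X89.1764 Y111.4433
M3 S766
G1 X145.9607 Y175.1503 F1000
G1 X180.4212 Y160.4860 F1000
G1 X47.3352 Y26.6336 F1000
G1 X53.0360 Y128.1758 F1000
M5
G0 X0.0000 Y0.0000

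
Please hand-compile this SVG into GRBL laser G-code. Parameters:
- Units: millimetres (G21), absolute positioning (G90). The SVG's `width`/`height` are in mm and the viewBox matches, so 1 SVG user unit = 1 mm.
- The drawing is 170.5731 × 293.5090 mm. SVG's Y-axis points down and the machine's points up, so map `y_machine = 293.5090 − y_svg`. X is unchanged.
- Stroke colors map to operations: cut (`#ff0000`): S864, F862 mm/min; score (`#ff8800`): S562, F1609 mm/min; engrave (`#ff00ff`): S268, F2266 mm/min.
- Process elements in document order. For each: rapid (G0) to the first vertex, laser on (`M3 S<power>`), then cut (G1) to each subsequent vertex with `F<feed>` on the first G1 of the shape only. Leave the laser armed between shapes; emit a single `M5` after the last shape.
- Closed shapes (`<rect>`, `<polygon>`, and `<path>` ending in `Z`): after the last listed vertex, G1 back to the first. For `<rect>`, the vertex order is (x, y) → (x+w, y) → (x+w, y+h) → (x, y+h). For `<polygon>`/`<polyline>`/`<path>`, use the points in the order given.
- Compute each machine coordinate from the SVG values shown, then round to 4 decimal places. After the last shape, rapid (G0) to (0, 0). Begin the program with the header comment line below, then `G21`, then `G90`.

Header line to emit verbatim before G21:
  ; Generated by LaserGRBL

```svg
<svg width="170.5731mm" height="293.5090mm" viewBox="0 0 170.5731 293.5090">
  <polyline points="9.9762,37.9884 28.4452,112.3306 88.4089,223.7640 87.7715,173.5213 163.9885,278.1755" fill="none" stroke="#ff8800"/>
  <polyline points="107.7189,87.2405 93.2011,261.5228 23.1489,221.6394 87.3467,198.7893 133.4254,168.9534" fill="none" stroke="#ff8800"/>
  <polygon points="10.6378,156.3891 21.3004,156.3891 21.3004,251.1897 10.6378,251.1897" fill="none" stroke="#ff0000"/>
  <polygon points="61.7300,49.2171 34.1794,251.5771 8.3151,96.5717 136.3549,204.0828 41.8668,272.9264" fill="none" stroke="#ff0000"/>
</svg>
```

Since the viewBox matches the mm dimensions, user units are millimetres directly. The only transform is the Y-flip y_m = 293.5090 − y_svg.

Shape 1 is a open polyline drawn with `<polyline>`. Its stroke #ff8800 means score at S562, F1609. After flipping Y the toolpath is (9.9762,255.5206) → (28.4452,181.1784) → (88.4089,69.7450) → (87.7715,119.9877) → (163.9885,15.3335).

Shape 2 is a open polyline drawn with `<polyline>`. Its stroke #ff8800 means score at S562, F1609. After flipping Y the toolpath is (107.7189,206.2685) → (93.2011,31.9862) → (23.1489,71.8696) → (87.3467,94.7197) → (133.4254,124.5556).

Shape 3 is a rectangle drawn with `<polygon>`. Its stroke #ff0000 means cut at S864, F862. After flipping Y the toolpath is (10.6378,137.1199) → (21.3004,137.1199) → (21.3004,42.3193) → (10.6378,42.3193) → (10.6378,137.1199), returning to the start.

Shape 4 is a closed polygon drawn with `<polygon>`. Its stroke #ff0000 means cut at S864, F862. After flipping Y the toolpath is (61.7300,244.2919) → (34.1794,41.9319) → (8.3151,196.9373) → (136.3549,89.4262) → (41.8668,20.5826) → (61.7300,244.2919), returning to the start.

; Generated by LaserGRBL
G21
G90
G0 X9.9762 Y255.5206
M3 S562
G1 X28.4452 Y181.1784 F1609
G1 X88.4089 Y69.7450
G1 X87.7715 Y119.9877
G1 X163.9885 Y15.3335
G0 X107.7189 Y206.2685
M3 S562
G1 X93.2011 Y31.9862 F1609
G1 X23.1489 Y71.8696
G1 X87.3467 Y94.7197
G1 X133.4254 Y124.5556
G0 X10.6378 Y137.1199
M3 S864
G1 X21.3004 Y137.1199 F862
G1 X21.3004 Y42.3193
G1 X10.6378 Y42.3193
G1 X10.6378 Y137.1199
G0 X61.7300 Y244.2919
M3 S864
G1 X34.1794 Y41.9319 F862
G1 X8.3151 Y196.9373
G1 X136.3549 Y89.4262
G1 X41.8668 Y20.5826
G1 X61.7300 Y244.2919
M5
G0 X0.0000 Y0.0000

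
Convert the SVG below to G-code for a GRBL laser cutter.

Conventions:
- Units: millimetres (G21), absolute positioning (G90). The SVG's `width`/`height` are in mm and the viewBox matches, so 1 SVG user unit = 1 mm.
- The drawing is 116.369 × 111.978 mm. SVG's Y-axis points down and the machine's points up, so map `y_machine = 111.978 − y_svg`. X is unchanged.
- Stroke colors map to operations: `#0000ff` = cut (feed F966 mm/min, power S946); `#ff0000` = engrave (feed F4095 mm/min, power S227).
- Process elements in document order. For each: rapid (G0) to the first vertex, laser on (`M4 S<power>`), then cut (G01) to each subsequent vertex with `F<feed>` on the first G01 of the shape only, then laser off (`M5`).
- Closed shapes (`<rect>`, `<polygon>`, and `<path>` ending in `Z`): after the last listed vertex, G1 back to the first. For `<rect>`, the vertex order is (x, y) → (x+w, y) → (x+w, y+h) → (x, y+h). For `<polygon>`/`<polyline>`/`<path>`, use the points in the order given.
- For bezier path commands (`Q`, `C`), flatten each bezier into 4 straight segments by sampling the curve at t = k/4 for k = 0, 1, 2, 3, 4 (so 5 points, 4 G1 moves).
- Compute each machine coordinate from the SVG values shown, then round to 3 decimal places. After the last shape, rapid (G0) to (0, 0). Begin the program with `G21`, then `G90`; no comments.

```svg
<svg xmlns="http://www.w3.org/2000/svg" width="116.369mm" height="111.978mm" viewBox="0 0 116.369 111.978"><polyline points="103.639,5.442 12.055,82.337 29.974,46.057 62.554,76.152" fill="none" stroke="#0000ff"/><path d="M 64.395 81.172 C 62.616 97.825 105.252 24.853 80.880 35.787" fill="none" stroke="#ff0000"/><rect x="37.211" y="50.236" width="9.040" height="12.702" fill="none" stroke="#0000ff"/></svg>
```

G21
G90
G0 X103.639 Y106.536
M4 S946
G01 X12.055 Y29.641 F966
G01 X29.974 Y65.921
G01 X62.554 Y35.826
M5
G0 X64.395 Y30.806
M4 S227
G01 X69.648 Y32.410 F4095
G01 X81.110 Y51.354
G01 X88.336 Y71.371
G01 X80.880 Y76.191
M5
G0 X37.211 Y61.742
M4 S946
G01 X46.251 Y61.742 F966
G01 X46.251 Y49.040
G01 X37.211 Y49.040
G01 X37.211 Y61.742
M5
G0 X0.000 Y0.000

viewBox `0 0 116.369 111.978` with mm width/height → 1 unit = 1 mm. Flip: y_m = 111.978 − y_svg.

**Shape 1** — `<polyline>` open polyline, stroke `#0000ff` → cut (S946, F966). Machine vertices: (103.639,106.536) → (12.055,29.641) → (29.974,65.921) → (62.554,35.826). Open path.

**Shape 2** — `<path>` cubic bezier, stroke `#ff0000` → engrave (S227, F4095). Control points (SVG): P0=(64.395,81.172), P1=(62.616,97.825), P2=(105.252,24.853), P3=(80.880,35.787); sampled at t=k/4. Machine vertices: (64.395,30.806) → (69.648,32.410) → (81.110,51.354) → (88.336,71.371) → (80.880,76.191). Open path.

**Shape 3** — `<rect>` rectangle, stroke `#0000ff` → cut (S946, F966). Machine vertices: (37.211,61.742) → (46.251,61.742) → (46.251,49.040) → (37.211,49.040) → (37.211,61.742). Closed: final G1 returns to the first vertex.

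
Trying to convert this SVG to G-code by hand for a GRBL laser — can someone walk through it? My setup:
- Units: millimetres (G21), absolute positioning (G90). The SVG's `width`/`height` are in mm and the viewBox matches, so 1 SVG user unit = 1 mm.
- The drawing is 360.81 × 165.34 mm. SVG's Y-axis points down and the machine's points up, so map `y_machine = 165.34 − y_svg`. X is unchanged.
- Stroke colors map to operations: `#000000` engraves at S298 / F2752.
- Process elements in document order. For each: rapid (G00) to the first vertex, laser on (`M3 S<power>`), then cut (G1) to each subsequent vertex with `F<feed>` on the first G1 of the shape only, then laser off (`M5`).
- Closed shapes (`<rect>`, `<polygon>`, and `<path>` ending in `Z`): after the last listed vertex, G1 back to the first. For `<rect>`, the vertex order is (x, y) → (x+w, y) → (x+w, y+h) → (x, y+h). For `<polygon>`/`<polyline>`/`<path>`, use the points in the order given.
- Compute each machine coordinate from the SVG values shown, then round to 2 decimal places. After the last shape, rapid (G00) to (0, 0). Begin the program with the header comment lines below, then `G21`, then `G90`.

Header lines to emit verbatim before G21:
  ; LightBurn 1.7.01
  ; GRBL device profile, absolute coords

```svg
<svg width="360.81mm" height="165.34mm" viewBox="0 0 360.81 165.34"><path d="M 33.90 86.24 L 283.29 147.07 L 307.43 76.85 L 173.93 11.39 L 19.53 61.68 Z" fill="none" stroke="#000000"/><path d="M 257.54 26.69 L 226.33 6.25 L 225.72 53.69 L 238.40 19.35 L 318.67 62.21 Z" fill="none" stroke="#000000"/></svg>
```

1 u = 1 mm; y_m = 165.34 − y.

[1] `<path>` closed polygon, #000000→engrave S298 F2752: (33.90,79.10) → (283.29,18.27) → (307.43,88.49) → (173.93,153.95) → (19.53,103.66) → (33.90,79.10) (closed)

[2] `<path>` closed polygon, #000000→engrave S298 F2752: (257.54,138.65) → (226.33,159.09) → (225.72,111.65) → (238.40,145.99) → (318.67,103.13) → (257.54,138.65) (closed)

; LightBurn 1.7.01
; GRBL device profile, absolute coords
G21
G90
G00 X33.90 Y79.10
M3 S298
G1 X283.29 Y18.27 F2752
G1 X307.43 Y88.49
G1 X173.93 Y153.95
G1 X19.53 Y103.66
G1 X33.90 Y79.10
M5
G00 X257.54 Y138.65
M3 S298
G1 X226.33 Y159.09 F2752
G1 X225.72 Y111.65
G1 X238.40 Y145.99
G1 X318.67 Y103.13
G1 X257.54 Y138.65
M5
G00 X0.00 Y0.00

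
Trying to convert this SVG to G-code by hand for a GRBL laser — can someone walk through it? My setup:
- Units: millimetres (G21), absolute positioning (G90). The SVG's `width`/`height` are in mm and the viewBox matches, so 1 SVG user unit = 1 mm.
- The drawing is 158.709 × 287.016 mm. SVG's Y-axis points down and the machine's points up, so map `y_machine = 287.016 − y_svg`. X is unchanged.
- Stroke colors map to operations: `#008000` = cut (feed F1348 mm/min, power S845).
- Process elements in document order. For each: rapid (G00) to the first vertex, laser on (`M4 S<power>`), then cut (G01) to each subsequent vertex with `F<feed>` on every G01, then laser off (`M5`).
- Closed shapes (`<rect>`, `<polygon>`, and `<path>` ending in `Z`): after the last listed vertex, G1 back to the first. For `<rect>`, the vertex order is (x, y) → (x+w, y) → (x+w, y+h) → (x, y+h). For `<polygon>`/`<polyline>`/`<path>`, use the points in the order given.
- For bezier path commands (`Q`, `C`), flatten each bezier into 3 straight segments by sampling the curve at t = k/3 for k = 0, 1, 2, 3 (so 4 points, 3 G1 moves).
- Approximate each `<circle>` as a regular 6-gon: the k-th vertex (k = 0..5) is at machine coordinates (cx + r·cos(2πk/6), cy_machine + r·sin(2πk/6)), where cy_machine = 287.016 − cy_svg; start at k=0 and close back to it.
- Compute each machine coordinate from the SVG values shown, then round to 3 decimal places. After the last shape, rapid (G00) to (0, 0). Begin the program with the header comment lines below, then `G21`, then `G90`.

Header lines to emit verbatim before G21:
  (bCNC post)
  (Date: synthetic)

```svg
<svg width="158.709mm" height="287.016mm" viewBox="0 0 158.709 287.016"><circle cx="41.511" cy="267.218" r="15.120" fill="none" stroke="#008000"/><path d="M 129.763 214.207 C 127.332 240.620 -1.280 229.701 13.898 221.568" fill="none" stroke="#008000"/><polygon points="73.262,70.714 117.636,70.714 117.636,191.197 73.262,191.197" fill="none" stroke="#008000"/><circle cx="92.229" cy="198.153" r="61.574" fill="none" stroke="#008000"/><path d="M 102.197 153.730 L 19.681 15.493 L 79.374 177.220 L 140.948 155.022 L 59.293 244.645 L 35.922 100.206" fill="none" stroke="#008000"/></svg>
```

Since the viewBox matches the mm dimensions, user units are millimetres directly. The only transform is the Y-flip y_m = 287.016 − y_svg.

Shape 1 is a circle drawn with `<circle>`. Its stroke #008000 means cut at S845, F1348. After flipping Y the toolpath is (56.631,19.798) → (49.071,32.892) → (33.951,32.892) → (26.391,19.798) → (33.951,6.704) → (49.071,6.704) → (56.631,19.798), returning to the start.

Shape 2 is a cubic bezier drawn with `<path>`. Its stroke #008000 means cut at S845, F1348. After flipping Y the toolpath is (129.763,72.809) → (95.271,57.354) → (36.651,57.872) → (13.898,65.448).

Shape 3 is a rectangle drawn with `<polygon>`. Its stroke #008000 means cut at S845, F1348. After flipping Y the toolpath is (73.262,216.302) → (117.636,216.302) → (117.636,95.819) → (73.262,95.819) → (73.262,216.302), returning to the start.

Shape 4 is a circle drawn with `<circle>`. Its stroke #008000 means cut at S845, F1348. After flipping Y the toolpath is (153.803,88.863) → (123.016,142.188) → (61.442,142.188) → (30.655,88.863) → (61.442,35.538) → (123.016,35.538) → (153.803,88.863), returning to the start.

Shape 5 is a open polyline drawn with `<path>`. Its stroke #008000 means cut at S845, F1348. After flipping Y the toolpath is (102.197,133.286) → (19.681,271.523) → (79.374,109.796) → (140.948,131.994) → (59.293,42.371) → (35.922,186.810).

(bCNC post)
(Date: synthetic)
G21
G90
G00 X56.631 Y19.798
M4 S845
G01 X49.071 Y32.892 F1348
G01 X33.951 Y32.892 F1348
G01 X26.391 Y19.798 F1348
G01 X33.951 Y6.704 F1348
G01 X49.071 Y6.704 F1348
G01 X56.631 Y19.798 F1348
M5
G00 X129.763 Y72.809
M4 S845
G01 X95.271 Y57.354 F1348
G01 X36.651 Y57.872 F1348
G01 X13.898 Y65.448 F1348
M5
G00 X73.262 Y216.302
M4 S845
G01 X117.636 Y216.302 F1348
G01 X117.636 Y95.819 F1348
G01 X73.262 Y95.819 F1348
G01 X73.262 Y216.302 F1348
M5
G00 X153.803 Y88.863
M4 S845
G01 X123.016 Y142.188 F1348
G01 X61.442 Y142.188 F1348
G01 X30.655 Y88.863 F1348
G01 X61.442 Y35.538 F1348
G01 X123.016 Y35.538 F1348
G01 X153.803 Y88.863 F1348
M5
G00 X102.197 Y133.286
M4 S845
G01 X19.681 Y271.523 F1348
G01 X79.374 Y109.796 F1348
G01 X140.948 Y131.994 F1348
G01 X59.293 Y42.371 F1348
G01 X35.922 Y186.810 F1348
M5
G00 X0.000 Y0.000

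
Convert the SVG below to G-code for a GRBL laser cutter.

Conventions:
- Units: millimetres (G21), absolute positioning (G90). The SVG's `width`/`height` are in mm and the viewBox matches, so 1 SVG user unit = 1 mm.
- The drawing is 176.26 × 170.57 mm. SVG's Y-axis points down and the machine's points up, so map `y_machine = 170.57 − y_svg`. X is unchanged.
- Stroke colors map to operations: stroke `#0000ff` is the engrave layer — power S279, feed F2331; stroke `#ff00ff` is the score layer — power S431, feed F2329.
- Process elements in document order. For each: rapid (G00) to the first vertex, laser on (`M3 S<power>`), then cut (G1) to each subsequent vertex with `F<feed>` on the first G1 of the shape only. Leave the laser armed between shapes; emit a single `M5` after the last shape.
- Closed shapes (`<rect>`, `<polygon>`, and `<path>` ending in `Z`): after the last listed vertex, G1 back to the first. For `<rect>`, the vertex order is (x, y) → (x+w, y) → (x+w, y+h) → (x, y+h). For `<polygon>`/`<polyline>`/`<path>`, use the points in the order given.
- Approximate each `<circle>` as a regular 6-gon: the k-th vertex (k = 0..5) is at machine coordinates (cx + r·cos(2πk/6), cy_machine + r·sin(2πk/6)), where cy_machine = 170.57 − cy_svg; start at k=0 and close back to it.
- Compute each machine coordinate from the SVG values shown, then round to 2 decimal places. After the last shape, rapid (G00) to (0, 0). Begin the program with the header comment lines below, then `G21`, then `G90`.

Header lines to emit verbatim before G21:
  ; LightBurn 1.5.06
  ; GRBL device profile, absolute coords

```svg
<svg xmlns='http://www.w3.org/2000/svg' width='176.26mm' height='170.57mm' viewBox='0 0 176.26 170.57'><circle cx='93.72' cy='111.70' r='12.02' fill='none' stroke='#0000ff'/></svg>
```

; LightBurn 1.5.06
; GRBL device profile, absolute coords
G21
G90
G00 X105.74 Y58.87
M3 S279
G1 X99.73 Y69.28 F2331
G1 X87.71 Y69.28
G1 X81.70 Y58.87
G1 X87.71 Y48.46
G1 X99.73 Y48.46
G1 X105.74 Y58.87
M5
G00 X0.00 Y0.00

1 u = 1 mm; y_m = 170.57 − y.

[1] `<circle>` circle, #0000ff→engrave S279 F2331: (105.74,58.87) → (99.73,69.28) → (87.71,69.28) → (81.70,58.87) → (87.71,48.46) → (99.73,48.46) → (105.74,58.87) (closed)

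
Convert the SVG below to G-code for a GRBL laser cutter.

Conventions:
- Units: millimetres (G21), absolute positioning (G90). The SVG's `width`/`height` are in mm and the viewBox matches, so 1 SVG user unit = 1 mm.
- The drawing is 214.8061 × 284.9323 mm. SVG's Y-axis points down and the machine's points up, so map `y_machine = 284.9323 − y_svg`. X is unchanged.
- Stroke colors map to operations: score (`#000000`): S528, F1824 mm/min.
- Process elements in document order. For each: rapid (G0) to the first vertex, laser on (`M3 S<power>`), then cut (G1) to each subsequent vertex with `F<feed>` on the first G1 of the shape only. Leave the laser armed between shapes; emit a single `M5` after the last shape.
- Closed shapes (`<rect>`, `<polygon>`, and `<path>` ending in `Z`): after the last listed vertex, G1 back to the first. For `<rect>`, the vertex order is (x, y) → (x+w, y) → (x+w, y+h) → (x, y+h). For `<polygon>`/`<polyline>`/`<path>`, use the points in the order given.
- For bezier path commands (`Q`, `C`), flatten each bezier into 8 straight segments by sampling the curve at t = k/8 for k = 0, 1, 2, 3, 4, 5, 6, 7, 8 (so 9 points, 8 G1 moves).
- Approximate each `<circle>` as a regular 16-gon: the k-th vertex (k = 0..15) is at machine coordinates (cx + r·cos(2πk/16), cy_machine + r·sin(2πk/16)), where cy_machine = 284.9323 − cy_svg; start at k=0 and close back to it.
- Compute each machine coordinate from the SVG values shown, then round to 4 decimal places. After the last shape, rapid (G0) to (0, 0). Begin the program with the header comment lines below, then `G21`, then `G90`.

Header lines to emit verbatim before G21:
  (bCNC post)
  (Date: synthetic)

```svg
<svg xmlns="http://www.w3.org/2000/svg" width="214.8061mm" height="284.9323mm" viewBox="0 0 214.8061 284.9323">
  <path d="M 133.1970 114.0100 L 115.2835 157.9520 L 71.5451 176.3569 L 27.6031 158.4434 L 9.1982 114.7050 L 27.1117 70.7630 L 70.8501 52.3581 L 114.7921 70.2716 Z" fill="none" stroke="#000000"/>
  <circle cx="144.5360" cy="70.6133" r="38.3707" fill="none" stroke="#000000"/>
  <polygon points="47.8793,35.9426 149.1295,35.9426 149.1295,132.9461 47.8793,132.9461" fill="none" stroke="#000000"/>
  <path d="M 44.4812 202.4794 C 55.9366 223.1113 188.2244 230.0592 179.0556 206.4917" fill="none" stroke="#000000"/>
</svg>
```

viewBox `0 0 214.8061 284.9323` with mm width/height → 1 unit = 1 mm. Flip: y_m = 284.9323 − y_svg.

**Shape 1** — `<path>` regular polygon, stroke `#000000` → score (S528, F1824). Machine vertices: (133.1970,170.9223) → (115.2835,126.9803) → (71.5451,108.5754) → (27.6031,126.4889) → (9.1982,170.2273) → (27.1117,214.1693) → (70.8501,232.5742) → (114.7921,214.6607) → (133.1970,170.9223). Closed: final G1 returns to the first vertex.

**Shape 2** — `<circle>` circle, stroke `#000000` → score (S528, F1824). Machine vertices: (182.9067,214.3190) → (179.9859,229.0028) → (171.6682,241.4512) → (159.2198,249.7689) → (144.5360,252.6897) → (129.8522,249.7689) → (117.4038,241.4512) → (109.0861,229.0028) → (106.1653,214.3190) → (109.0861,199.6352) → (117.4038,187.1868) → (129.8522,178.8691) → (144.5360,175.9483) → (159.2198,178.8691) → (171.6682,187.1868) → (179.9859,199.6352) → (182.9067,214.3190). Closed: final G1 returns to the first vertex.

**Shape 3** — `<polygon>` rectangle, stroke `#000000` → score (S528, F1824). Machine vertices: (47.8793,248.9897) → (149.1295,248.9897) → (149.1295,151.9862) → (47.8793,151.9862) → (47.8793,248.9897). Closed: final G1 returns to the first vertex.

**Shape 4** — `<path>` cubic bezier, stroke `#000000` → score (S528, F1824). Control points (SVG): P0=(44.4812,202.4794), P1=(55.9366,223.1113), P2=(188.2244,230.0592), P3=(179.0556,206.4917); sampled at t=k/8. Machine vertices: (44.4812,82.4529) → (53.9287,75.3902) → (71.6306,69.8077) → (94.5130,65.9025) → (119.5025,63.8720) → (143.5251,63.9133) → (163.5074,66.2236) → (176.3754,71.0003) → (179.0556,78.4406). Open path.

(bCNC post)
(Date: synthetic)
G21
G90
G0 X133.1970 Y170.9223
M3 S528
G1 X115.2835 Y126.9803 F1824
G1 X71.5451 Y108.5754
G1 X27.6031 Y126.4889
G1 X9.1982 Y170.2273
G1 X27.1117 Y214.1693
G1 X70.8501 Y232.5742
G1 X114.7921 Y214.6607
G1 X133.1970 Y170.9223
G0 X182.9067 Y214.3190
M3 S528
G1 X179.9859 Y229.0028 F1824
G1 X171.6682 Y241.4512
G1 X159.2198 Y249.7689
G1 X144.5360 Y252.6897
G1 X129.8522 Y249.7689
G1 X117.4038 Y241.4512
G1 X109.0861 Y229.0028
G1 X106.1653 Y214.3190
G1 X109.0861 Y199.6352
G1 X117.4038 Y187.1868
G1 X129.8522 Y178.8691
G1 X144.5360 Y175.9483
G1 X159.2198 Y178.8691
G1 X171.6682 Y187.1868
G1 X179.9859 Y199.6352
G1 X182.9067 Y214.3190
G0 X47.8793 Y248.9897
M3 S528
G1 X149.1295 Y248.9897 F1824
G1 X149.1295 Y151.9862
G1 X47.8793 Y151.9862
G1 X47.8793 Y248.9897
G0 X44.4812 Y82.4529
M3 S528
G1 X53.9287 Y75.3902 F1824
G1 X71.6306 Y69.8077
G1 X94.5130 Y65.9025
G1 X119.5025 Y63.8720
G1 X143.5251 Y63.9133
G1 X163.5074 Y66.2236
G1 X176.3754 Y71.0003
G1 X179.0556 Y78.4406
M5
G0 X0.0000 Y0.0000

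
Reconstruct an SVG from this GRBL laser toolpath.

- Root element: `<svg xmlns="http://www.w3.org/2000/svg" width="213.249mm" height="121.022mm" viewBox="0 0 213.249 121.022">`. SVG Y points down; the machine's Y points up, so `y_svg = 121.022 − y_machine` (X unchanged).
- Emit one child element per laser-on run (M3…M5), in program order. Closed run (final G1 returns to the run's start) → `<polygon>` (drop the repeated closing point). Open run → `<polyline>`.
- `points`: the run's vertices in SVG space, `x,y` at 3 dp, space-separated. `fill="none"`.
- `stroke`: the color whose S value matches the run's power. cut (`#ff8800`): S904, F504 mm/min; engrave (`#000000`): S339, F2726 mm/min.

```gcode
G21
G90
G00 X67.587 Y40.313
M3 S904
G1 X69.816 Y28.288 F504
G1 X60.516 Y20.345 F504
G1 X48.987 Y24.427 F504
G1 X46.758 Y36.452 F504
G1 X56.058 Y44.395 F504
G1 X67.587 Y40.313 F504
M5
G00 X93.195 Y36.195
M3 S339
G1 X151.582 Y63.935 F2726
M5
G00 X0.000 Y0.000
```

Machine Y-up, SVG Y-down with viewBox height 121.022, so y_svg = 121.022 − y_machine; X carries over.

Run 1: the run's S904 means `#ff8800` (cut). The run returns to its start, so emit a `<polygon>` with points (Y-flipped): 67.587,80.709 69.816,92.734 60.516,100.677 48.987,96.595 46.758,84.570 56.058,76.627.

Run 2: S339 ⇒ engrave layer `#000000`. The run is open, so emit a `<polyline>` with points (Y-flipped): 93.195,84.827 151.582,57.087.

<svg xmlns="http://www.w3.org/2000/svg" width="213.249mm" height="121.022mm" viewBox="0 0 213.249 121.022">
  <polygon points="67.587,80.709 69.816,92.734 60.516,100.677 48.987,96.595 46.758,84.570 56.058,76.627" fill="none" stroke="#ff8800"/>
  <polyline points="93.195,84.827 151.582,57.087" fill="none" stroke="#000000"/>
</svg>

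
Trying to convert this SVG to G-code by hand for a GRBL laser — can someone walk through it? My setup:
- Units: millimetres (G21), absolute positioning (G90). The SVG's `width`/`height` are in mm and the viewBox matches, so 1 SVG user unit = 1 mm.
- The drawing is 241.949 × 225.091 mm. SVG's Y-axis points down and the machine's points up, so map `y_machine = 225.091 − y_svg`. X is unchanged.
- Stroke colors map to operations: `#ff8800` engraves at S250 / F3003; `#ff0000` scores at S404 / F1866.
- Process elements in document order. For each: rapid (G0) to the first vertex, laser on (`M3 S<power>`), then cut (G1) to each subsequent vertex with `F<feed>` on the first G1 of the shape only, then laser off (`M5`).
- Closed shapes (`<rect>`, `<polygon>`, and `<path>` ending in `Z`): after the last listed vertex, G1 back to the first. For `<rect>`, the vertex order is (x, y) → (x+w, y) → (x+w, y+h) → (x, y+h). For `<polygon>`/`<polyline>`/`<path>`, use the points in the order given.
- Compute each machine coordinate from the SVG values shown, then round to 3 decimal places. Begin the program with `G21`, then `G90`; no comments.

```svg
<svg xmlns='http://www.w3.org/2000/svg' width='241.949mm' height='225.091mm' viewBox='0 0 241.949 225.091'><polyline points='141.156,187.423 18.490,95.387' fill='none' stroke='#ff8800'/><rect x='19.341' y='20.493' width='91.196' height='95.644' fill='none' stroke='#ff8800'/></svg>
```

1 u = 1 mm; y_m = 225.091 − y.

[1] `<polyline>` line segment, #ff8800→engrave S250 F3003: (141.156,37.668) → (18.490,129.704)

[2] `<rect>` rectangle, #ff8800→engrave S250 F3003: (19.341,204.598) → (110.537,204.598) → (110.537,108.954) → (19.341,108.954) → (19.341,204.598) (closed)

G21
G90
G0 X141.156 Y37.668
M3 S250
G1 X18.490 Y129.704 F3003
M5
G0 X19.341 Y204.598
M3 S250
G1 X110.537 Y204.598 F3003
G1 X110.537 Y108.954
G1 X19.341 Y108.954
G1 X19.341 Y204.598
M5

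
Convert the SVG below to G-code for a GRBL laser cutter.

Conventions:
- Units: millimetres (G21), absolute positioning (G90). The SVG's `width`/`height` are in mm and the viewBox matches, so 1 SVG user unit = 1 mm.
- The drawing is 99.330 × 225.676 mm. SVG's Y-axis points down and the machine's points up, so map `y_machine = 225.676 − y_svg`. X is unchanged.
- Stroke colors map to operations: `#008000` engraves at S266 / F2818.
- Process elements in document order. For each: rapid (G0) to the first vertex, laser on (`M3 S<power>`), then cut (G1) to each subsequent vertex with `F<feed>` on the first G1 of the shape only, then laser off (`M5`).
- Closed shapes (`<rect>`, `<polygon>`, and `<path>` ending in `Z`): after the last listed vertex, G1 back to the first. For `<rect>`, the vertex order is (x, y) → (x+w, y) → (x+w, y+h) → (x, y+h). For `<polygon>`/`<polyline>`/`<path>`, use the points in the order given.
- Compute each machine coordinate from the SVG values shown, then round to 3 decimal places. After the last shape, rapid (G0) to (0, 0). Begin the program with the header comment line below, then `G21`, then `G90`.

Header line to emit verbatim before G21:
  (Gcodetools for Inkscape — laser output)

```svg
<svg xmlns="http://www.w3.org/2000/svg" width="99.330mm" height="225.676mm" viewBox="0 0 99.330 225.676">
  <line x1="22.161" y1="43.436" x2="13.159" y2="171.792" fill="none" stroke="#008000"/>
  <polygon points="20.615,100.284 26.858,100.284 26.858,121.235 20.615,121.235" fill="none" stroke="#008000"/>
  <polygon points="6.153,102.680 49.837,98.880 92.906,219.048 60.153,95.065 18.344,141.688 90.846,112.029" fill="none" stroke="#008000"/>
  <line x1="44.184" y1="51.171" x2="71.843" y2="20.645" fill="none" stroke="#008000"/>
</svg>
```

Since the viewBox matches the mm dimensions, user units are millimetres directly. The only transform is the Y-flip y_m = 225.676 − y_svg.

Shape 1 is a line segment drawn with `<line>`. Its stroke #008000 means engrave at S266, F2818. After flipping Y the toolpath is (22.161,182.240) → (13.159,53.884).

Shape 2 is a rectangle drawn with `<polygon>`. Its stroke #008000 means engrave at S266, F2818. After flipping Y the toolpath is (20.615,125.392) → (26.858,125.392) → (26.858,104.441) → (20.615,104.441) → (20.615,125.392), returning to the start.

Shape 3 is a closed polygon drawn with `<polygon>`. Its stroke #008000 means engrave at S266, F2818. After flipping Y the toolpath is (6.153,122.996) → (49.837,126.796) → (92.906,6.628) → (60.153,130.611) → (18.344,83.988) → (90.846,113.647) → (6.153,122.996), returning to the start.

Shape 4 is a line segment drawn with `<line>`. Its stroke #008000 means engrave at S266, F2818. After flipping Y the toolpath is (44.184,174.505) → (71.843,205.031).

(Gcodetools for Inkscape — laser output)
G21
G90
G0 X22.161 Y182.240
M3 S266
G1 X13.159 Y53.884 F2818
M5
G0 X20.615 Y125.392
M3 S266
G1 X26.858 Y125.392 F2818
G1 X26.858 Y104.441
G1 X20.615 Y104.441
G1 X20.615 Y125.392
M5
G0 X6.153 Y122.996
M3 S266
G1 X49.837 Y126.796 F2818
G1 X92.906 Y6.628
G1 X60.153 Y130.611
G1 X18.344 Y83.988
G1 X90.846 Y113.647
G1 X6.153 Y122.996
M5
G0 X44.184 Y174.505
M3 S266
G1 X71.843 Y205.031 F2818
M5
G0 X0.000 Y0.000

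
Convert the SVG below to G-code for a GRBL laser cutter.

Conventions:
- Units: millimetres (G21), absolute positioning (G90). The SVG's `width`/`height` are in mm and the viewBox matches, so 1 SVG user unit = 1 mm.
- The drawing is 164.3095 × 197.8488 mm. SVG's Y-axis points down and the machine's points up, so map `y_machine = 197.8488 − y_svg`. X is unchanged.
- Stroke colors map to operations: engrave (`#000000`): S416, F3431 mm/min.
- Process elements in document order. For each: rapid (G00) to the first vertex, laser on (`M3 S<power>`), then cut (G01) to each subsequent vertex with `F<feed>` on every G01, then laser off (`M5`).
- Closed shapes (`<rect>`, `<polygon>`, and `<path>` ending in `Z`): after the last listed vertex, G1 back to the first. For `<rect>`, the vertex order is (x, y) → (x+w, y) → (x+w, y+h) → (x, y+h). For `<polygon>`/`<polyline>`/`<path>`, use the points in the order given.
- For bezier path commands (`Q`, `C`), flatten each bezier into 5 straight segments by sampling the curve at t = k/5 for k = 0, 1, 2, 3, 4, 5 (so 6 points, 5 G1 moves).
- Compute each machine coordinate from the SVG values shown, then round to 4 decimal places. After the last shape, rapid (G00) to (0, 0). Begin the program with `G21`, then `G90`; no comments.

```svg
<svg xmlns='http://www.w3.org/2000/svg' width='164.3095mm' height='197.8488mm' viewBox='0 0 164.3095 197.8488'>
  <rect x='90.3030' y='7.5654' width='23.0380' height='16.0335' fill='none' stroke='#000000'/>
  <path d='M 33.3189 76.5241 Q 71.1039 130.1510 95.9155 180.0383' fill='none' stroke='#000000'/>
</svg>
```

G21
G90
G00 X90.3030 Y190.2834
M3 S416
G01 X113.3410 Y190.2834 F3431
G01 X113.3410 Y174.2499 F3431
G01 X90.3030 Y174.2499 F3431
G01 X90.3030 Y190.2834 F3431
M5
G00 X33.3189 Y121.3247
M3 S416
G01 X47.9140 Y100.0235 F3431
G01 X61.4712 Y79.0215 F3431
G01 X73.9905 Y58.3187 F3431
G01 X85.4719 Y37.9150 F3431
G01 X95.9155 Y17.8105 F3431
M5
G00 X0.0000 Y0.0000

viewBox `0 0 164.3095 197.8488` with mm width/height → 1 unit = 1 mm. Flip: y_m = 197.8488 − y_svg.

**Shape 1** — `<rect>` rectangle, stroke `#000000` → engrave (S416, F3431). Machine vertices: (90.3030,190.2834) → (113.3410,190.2834) → (113.3410,174.2499) → (90.3030,174.2499) → (90.3030,190.2834). Closed: final G1 returns to the first vertex.

**Shape 2** — `<path>` quadratic bezier, stroke `#000000` → engrave (S416, F3431). Control points (SVG): P0=(33.3189,76.5241), P1=(71.1039,130.1510), P2=(95.9155,180.0383); sampled at t=k/5. Machine vertices: (33.3189,121.3247) → (47.9140,100.0235) → (61.4712,79.0215) → (73.9905,58.3187) → (85.4719,37.9150) → (95.9155,17.8105). Open path.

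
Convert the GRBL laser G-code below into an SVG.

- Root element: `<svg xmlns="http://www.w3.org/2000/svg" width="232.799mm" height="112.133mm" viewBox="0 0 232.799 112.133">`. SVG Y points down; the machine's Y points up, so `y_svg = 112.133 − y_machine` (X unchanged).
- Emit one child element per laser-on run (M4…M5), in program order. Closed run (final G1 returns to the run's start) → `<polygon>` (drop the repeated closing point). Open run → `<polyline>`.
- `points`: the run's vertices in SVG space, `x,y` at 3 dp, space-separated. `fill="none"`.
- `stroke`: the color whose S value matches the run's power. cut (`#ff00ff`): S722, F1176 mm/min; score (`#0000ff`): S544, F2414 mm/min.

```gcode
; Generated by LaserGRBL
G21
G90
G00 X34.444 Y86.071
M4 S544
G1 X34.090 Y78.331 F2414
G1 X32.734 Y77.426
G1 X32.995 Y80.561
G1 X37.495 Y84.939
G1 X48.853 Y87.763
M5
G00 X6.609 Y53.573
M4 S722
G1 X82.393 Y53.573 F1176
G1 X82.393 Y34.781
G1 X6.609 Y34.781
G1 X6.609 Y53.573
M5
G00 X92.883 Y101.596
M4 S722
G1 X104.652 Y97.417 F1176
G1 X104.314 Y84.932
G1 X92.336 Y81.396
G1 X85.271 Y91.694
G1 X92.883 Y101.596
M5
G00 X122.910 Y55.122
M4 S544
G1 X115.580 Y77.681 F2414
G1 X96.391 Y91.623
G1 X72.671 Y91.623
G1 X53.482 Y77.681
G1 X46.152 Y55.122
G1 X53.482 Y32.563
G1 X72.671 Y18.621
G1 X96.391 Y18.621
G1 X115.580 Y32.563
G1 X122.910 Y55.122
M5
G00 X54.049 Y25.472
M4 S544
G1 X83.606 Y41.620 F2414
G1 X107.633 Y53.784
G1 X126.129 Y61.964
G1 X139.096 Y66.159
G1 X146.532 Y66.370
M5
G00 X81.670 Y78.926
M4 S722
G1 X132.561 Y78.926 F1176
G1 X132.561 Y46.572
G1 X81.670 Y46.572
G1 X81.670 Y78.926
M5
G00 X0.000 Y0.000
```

Each laser-on run becomes one SVG element. Flip Y back into SVG space with y_svg = 112.133 − y_machine.

Run 1: the run's S544 means `#0000ff` (score). The run is open, so emit a `<polyline>` with points (Y-flipped): 34.444,26.062 34.090,33.802 32.734,34.707 32.995,31.572 37.495,27.194 48.853,24.370.

Run 2: power S722 maps to stroke `#ff00ff` (cut). The run returns to its start, so emit a `<polygon>` with points (Y-flipped): 6.609,58.560 82.393,58.560 82.393,77.352 6.609,77.352.

Run 3: S722 ⇒ cut layer `#ff00ff`. The run returns to its start, so emit a `<polygon>` with points (Y-flipped): 92.883,10.537 104.652,14.716 104.314,27.201 92.336,30.737 85.271,20.439.

Run 4: S544 ⇒ score layer `#0000ff`. The run returns to its start, so emit a `<polygon>` with points (Y-flipped): 122.910,57.011 115.580,34.452 96.391,20.510 72.671,20.510 53.482,34.452 46.152,57.011 53.482,79.570 72.671,93.512 96.391,93.512 115.580,79.570.

Run 5: power S544 maps to stroke `#0000ff` (score). The run is open, so emit a `<polyline>` with points (Y-flipped): 54.049,86.661 83.606,70.513 107.633,58.349 126.129,50.169 139.096,45.974 146.532,45.763.

Run 6: power S722 maps to stroke `#ff00ff` (cut). The run returns to its start, so emit a `<polygon>` with points (Y-flipped): 81.670,33.207 132.561,33.207 132.561,65.561 81.670,65.561.

<svg xmlns="http://www.w3.org/2000/svg" width="232.799mm" height="112.133mm" viewBox="0 0 232.799 112.133">
  <polyline points="34.444,26.062 34.090,33.802 32.734,34.707 32.995,31.572 37.495,27.194 48.853,24.370" fill="none" stroke="#0000ff"/>
  <polygon points="6.609,58.560 82.393,58.560 82.393,77.352 6.609,77.352" fill="none" stroke="#ff00ff"/>
  <polygon points="92.883,10.537 104.652,14.716 104.314,27.201 92.336,30.737 85.271,20.439" fill="none" stroke="#ff00ff"/>
  <polygon points="122.910,57.011 115.580,34.452 96.391,20.510 72.671,20.510 53.482,34.452 46.152,57.011 53.482,79.570 72.671,93.512 96.391,93.512 115.580,79.570" fill="none" stroke="#0000ff"/>
  <polyline points="54.049,86.661 83.606,70.513 107.633,58.349 126.129,50.169 139.096,45.974 146.532,45.763" fill="none" stroke="#0000ff"/>
  <polygon points="81.670,33.207 132.561,33.207 132.561,65.561 81.670,65.561" fill="none" stroke="#ff00ff"/>
</svg>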